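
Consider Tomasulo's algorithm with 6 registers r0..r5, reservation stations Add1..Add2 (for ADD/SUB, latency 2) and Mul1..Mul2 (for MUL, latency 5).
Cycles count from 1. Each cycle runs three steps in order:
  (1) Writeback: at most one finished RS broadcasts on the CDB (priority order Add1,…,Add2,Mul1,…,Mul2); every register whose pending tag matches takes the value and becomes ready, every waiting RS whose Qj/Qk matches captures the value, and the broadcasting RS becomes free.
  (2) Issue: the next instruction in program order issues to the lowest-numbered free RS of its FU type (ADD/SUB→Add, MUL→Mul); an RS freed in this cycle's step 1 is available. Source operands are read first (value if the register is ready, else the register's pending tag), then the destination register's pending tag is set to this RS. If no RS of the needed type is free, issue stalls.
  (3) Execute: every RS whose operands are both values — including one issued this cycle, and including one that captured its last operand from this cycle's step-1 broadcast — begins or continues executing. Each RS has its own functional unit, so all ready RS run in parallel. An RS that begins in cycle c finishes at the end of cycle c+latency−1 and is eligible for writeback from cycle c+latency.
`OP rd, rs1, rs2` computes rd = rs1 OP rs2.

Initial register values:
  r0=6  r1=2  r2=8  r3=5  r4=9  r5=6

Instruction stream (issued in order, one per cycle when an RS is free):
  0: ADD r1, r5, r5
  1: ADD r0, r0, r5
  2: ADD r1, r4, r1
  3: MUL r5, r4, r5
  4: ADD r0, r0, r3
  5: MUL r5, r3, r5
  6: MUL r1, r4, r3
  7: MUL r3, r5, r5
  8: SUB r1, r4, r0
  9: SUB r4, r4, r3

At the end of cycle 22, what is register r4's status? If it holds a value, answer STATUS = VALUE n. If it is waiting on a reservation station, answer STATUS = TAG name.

  c1: issue ADD r1<-Add1  regs: r0:6,r1:Add1,r2:8,r3:5,r4:9,r5:6
  c2: issue ADD r0<-Add2  regs: r0:Add2,r1:Add1,r2:8,r3:5,r4:9,r5:6
  c3: CDB Add1=12; issue ADD r1<-Add1  regs: r0:Add2,r1:Add1,r2:8,r3:5,r4:9,r5:6
  c4: CDB Add2=12; issue MUL r5<-Mul1  regs: r0:12,r1:Add1,r2:8,r3:5,r4:9,r5:Mul1
  c5: CDB Add1=21; issue ADD r0<-Add1  regs: r0:Add1,r1:21,r2:8,r3:5,r4:9,r5:Mul1
  c6: issue MUL r5<-Mul2  regs: r0:Add1,r1:21,r2:8,r3:5,r4:9,r5:Mul2
  c7: CDB Add1=17; stall  regs: r0:17,r1:21,r2:8,r3:5,r4:9,r5:Mul2
  c8: stall  regs: r0:17,r1:21,r2:8,r3:5,r4:9,r5:Mul2
  c9: CDB Mul1=54; issue MUL r1<-Mul1  regs: r0:17,r1:Mul1,r2:8,r3:5,r4:9,r5:Mul2
  c10: stall  regs: r0:17,r1:Mul1,r2:8,r3:5,r4:9,r5:Mul2
  c11: stall  regs: r0:17,r1:Mul1,r2:8,r3:5,r4:9,r5:Mul2
  c12: stall  regs: r0:17,r1:Mul1,r2:8,r3:5,r4:9,r5:Mul2
  c13: stall  regs: r0:17,r1:Mul1,r2:8,r3:5,r4:9,r5:Mul2
  c14: CDB Mul1=45; issue MUL r3<-Mul1  regs: r0:17,r1:45,r2:8,r3:Mul1,r4:9,r5:Mul2
  c15: CDB Mul2=270; issue SUB r1<-Add1  regs: r0:17,r1:Add1,r2:8,r3:Mul1,r4:9,r5:270
  c16: issue SUB r4<-Add2  regs: r0:17,r1:Add1,r2:8,r3:Mul1,r4:Add2,r5:270
  c17: CDB Add1=-8  regs: r0:17,r1:-8,r2:8,r3:Mul1,r4:Add2,r5:270
  c18: -  regs: r0:17,r1:-8,r2:8,r3:Mul1,r4:Add2,r5:270
  c19: -  regs: r0:17,r1:-8,r2:8,r3:Mul1,r4:Add2,r5:270
  c20: CDB Mul1=72900  regs: r0:17,r1:-8,r2:8,r3:72900,r4:Add2,r5:270
  c21: -  regs: r0:17,r1:-8,r2:8,r3:72900,r4:Add2,r5:270
  c22: CDB Add2=-72891  regs: r0:17,r1:-8,r2:8,r3:72900,r4:-72891,r5:270

STATUS = VALUE -72891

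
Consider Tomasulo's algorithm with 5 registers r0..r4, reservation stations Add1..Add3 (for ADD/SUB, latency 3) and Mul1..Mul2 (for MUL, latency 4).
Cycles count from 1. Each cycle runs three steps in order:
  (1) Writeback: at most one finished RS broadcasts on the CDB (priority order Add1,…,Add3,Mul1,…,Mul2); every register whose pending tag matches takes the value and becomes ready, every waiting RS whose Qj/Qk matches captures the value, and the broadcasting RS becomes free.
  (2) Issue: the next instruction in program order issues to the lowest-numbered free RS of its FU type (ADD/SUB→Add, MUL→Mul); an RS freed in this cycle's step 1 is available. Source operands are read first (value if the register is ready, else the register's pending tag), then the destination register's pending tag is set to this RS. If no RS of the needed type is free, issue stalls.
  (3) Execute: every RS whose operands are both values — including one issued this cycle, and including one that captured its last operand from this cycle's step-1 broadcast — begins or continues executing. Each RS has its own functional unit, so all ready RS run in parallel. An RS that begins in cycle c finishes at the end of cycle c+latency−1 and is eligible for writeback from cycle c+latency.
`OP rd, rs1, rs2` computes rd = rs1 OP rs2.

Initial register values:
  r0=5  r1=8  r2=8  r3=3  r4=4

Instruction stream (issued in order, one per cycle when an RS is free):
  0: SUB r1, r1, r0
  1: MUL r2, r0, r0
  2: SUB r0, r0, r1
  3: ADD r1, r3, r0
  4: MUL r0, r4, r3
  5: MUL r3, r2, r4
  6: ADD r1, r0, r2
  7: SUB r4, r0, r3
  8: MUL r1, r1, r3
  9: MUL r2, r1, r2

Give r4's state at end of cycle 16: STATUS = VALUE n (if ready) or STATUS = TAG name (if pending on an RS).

STATUS = VALUE -88

cycle 1: issue SUB r1<-Add1 // r0:5,r1:Add1,r2:8,r3:3,r4:4
cycle 2: issue MUL r2<-Mul1 // r0:5,r1:Add1,r2:Mul1,r3:3,r4:4
cycle 3: issue SUB r0<-Add2 // r0:Add2,r1:Add1,r2:Mul1,r3:3,r4:4
cycle 4: CDB Add1=3; issue ADD r1<-Add1 // r0:Add2,r1:Add1,r2:Mul1,r3:3,r4:4
cycle 5: issue MUL r0<-Mul2 // r0:Mul2,r1:Add1,r2:Mul1,r3:3,r4:4
cycle 6: CDB Mul1=25; issue MUL r3<-Mul1 // r0:Mul2,r1:Add1,r2:25,r3:Mul1,r4:4
cycle 7: CDB Add2=2; issue ADD r1<-Add2 // r0:Mul2,r1:Add2,r2:25,r3:Mul1,r4:4
cycle 8: issue SUB r4<-Add3 // r0:Mul2,r1:Add2,r2:25,r3:Mul1,r4:Add3
cycle 9: CDB Mul2=12; issue MUL r1<-Mul2 // r0:12,r1:Mul2,r2:25,r3:Mul1,r4:Add3
cycle 10: CDB Add1=5; stall // r0:12,r1:Mul2,r2:25,r3:Mul1,r4:Add3
cycle 11: CDB Mul1=100; issue MUL r2<-Mul1 // r0:12,r1:Mul2,r2:Mul1,r3:100,r4:Add3
cycle 12: CDB Add2=37 // r0:12,r1:Mul2,r2:Mul1,r3:100,r4:Add3
cycle 13: - // r0:12,r1:Mul2,r2:Mul1,r3:100,r4:Add3
cycle 14: CDB Add3=-88 // r0:12,r1:Mul2,r2:Mul1,r3:100,r4:-88
cycle 15: - // r0:12,r1:Mul2,r2:Mul1,r3:100,r4:-88
cycle 16: CDB Mul2=3700 // r0:12,r1:3700,r2:Mul1,r3:100,r4:-88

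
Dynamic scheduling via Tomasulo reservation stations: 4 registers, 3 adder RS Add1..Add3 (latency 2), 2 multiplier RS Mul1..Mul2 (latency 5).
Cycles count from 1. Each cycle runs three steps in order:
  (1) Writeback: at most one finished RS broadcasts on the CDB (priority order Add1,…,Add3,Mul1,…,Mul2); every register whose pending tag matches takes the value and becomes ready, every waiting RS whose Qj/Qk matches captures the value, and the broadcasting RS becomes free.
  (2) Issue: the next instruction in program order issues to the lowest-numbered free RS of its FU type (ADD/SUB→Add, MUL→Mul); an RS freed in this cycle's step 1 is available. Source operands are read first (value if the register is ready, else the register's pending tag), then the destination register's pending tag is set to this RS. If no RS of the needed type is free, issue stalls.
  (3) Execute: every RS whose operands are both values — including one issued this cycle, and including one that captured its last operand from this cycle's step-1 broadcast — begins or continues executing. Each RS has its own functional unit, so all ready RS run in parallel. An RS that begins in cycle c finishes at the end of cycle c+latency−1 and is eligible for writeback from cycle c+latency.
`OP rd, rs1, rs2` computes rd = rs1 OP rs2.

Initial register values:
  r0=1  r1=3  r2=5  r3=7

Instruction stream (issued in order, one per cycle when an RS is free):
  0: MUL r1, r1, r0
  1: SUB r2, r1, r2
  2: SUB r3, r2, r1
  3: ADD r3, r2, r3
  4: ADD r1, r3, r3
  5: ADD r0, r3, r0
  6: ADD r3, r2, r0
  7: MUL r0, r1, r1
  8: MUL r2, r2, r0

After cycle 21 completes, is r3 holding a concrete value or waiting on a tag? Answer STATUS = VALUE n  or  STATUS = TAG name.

STATUS = VALUE -8

  c1: issue MUL r1<-Mul1  regs: r0:1,r1:Mul1,r2:5,r3:7
  c2: issue SUB r2<-Add1  regs: r0:1,r1:Mul1,r2:Add1,r3:7
  c3: issue SUB r3<-Add2  regs: r0:1,r1:Mul1,r2:Add1,r3:Add2
  c4: issue ADD r3<-Add3  regs: r0:1,r1:Mul1,r2:Add1,r3:Add3
  c5: stall  regs: r0:1,r1:Mul1,r2:Add1,r3:Add3
  c6: CDB Mul1=3; stall  regs: r0:1,r1:3,r2:Add1,r3:Add3
  c7: stall  regs: r0:1,r1:3,r2:Add1,r3:Add3
  c8: CDB Add1=-2; issue ADD r1<-Add1  regs: r0:1,r1:Add1,r2:-2,r3:Add3
  c9: stall  regs: r0:1,r1:Add1,r2:-2,r3:Add3
  c10: CDB Add2=-5; issue ADD r0<-Add2  regs: r0:Add2,r1:Add1,r2:-2,r3:Add3
  c11: stall  regs: r0:Add2,r1:Add1,r2:-2,r3:Add3
  c12: CDB Add3=-7; issue ADD r3<-Add3  regs: r0:Add2,r1:Add1,r2:-2,r3:Add3
  c13: issue MUL r0<-Mul1  regs: r0:Mul1,r1:Add1,r2:-2,r3:Add3
  c14: CDB Add1=-14; issue MUL r2<-Mul2  regs: r0:Mul1,r1:-14,r2:Mul2,r3:Add3
  c15: CDB Add2=-6  regs: r0:Mul1,r1:-14,r2:Mul2,r3:Add3
  c16: -  regs: r0:Mul1,r1:-14,r2:Mul2,r3:Add3
  c17: CDB Add3=-8  regs: r0:Mul1,r1:-14,r2:Mul2,r3:-8
  c18: -  regs: r0:Mul1,r1:-14,r2:Mul2,r3:-8
  c19: CDB Mul1=196  regs: r0:196,r1:-14,r2:Mul2,r3:-8
  c20: -  regs: r0:196,r1:-14,r2:Mul2,r3:-8
  c21: -  regs: r0:196,r1:-14,r2:Mul2,r3:-8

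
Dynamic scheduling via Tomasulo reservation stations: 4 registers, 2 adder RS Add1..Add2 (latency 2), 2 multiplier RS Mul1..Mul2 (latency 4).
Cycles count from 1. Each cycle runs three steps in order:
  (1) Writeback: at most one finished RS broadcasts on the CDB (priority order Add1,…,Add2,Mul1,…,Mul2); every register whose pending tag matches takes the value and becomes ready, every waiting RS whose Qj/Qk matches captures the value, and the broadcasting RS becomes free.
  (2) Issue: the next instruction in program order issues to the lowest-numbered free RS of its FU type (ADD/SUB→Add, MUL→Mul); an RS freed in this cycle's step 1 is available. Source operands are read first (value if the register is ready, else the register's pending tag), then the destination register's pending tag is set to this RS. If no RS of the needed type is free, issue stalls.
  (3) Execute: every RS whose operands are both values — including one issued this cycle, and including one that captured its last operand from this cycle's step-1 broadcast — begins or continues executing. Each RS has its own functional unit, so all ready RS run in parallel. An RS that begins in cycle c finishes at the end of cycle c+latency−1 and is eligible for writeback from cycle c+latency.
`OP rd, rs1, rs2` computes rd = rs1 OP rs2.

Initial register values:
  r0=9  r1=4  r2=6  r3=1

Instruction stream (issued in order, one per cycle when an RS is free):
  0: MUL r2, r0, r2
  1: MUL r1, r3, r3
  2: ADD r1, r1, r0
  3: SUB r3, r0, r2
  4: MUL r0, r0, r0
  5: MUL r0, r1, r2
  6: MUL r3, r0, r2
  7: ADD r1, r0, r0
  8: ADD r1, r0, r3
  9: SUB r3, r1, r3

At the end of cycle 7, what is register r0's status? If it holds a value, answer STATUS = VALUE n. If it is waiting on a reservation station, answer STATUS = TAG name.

STATUS = TAG Mul2

  c1: issue MUL r2<-Mul1  regs: r0:9,r1:4,r2:Mul1,r3:1
  c2: issue MUL r1<-Mul2  regs: r0:9,r1:Mul2,r2:Mul1,r3:1
  c3: issue ADD r1<-Add1  regs: r0:9,r1:Add1,r2:Mul1,r3:1
  c4: issue SUB r3<-Add2  regs: r0:9,r1:Add1,r2:Mul1,r3:Add2
  c5: CDB Mul1=54; issue MUL r0<-Mul1  regs: r0:Mul1,r1:Add1,r2:54,r3:Add2
  c6: CDB Mul2=1; issue MUL r0<-Mul2  regs: r0:Mul2,r1:Add1,r2:54,r3:Add2
  c7: CDB Add2=-45; stall  regs: r0:Mul2,r1:Add1,r2:54,r3:-45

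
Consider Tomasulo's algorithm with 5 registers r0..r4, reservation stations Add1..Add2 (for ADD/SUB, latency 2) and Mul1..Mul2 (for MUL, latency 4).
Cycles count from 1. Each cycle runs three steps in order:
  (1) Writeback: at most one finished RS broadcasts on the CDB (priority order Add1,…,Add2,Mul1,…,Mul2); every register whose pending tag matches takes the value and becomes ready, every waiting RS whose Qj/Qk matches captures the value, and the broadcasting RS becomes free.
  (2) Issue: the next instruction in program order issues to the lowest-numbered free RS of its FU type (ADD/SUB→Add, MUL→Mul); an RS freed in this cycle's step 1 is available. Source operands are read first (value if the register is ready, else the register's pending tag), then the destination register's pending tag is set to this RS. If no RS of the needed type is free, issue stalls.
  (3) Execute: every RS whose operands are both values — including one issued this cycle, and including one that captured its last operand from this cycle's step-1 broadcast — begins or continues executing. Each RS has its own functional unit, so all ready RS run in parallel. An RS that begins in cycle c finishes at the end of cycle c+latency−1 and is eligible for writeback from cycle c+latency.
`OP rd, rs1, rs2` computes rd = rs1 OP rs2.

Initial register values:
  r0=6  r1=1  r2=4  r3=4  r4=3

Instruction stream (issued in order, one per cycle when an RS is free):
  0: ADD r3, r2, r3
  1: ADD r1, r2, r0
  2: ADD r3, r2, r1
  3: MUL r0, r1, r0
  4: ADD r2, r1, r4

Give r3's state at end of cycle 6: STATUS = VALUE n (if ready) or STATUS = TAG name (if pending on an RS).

cycle 1: issue ADD r3<-Add1 // r0:6,r1:1,r2:4,r3:Add1,r4:3
cycle 2: issue ADD r1<-Add2 // r0:6,r1:Add2,r2:4,r3:Add1,r4:3
cycle 3: CDB Add1=8; issue ADD r3<-Add1 // r0:6,r1:Add2,r2:4,r3:Add1,r4:3
cycle 4: CDB Add2=10; issue MUL r0<-Mul1 // r0:Mul1,r1:10,r2:4,r3:Add1,r4:3
cycle 5: issue ADD r2<-Add2 // r0:Mul1,r1:10,r2:Add2,r3:Add1,r4:3
cycle 6: CDB Add1=14 // r0:Mul1,r1:10,r2:Add2,r3:14,r4:3

STATUS = VALUE 14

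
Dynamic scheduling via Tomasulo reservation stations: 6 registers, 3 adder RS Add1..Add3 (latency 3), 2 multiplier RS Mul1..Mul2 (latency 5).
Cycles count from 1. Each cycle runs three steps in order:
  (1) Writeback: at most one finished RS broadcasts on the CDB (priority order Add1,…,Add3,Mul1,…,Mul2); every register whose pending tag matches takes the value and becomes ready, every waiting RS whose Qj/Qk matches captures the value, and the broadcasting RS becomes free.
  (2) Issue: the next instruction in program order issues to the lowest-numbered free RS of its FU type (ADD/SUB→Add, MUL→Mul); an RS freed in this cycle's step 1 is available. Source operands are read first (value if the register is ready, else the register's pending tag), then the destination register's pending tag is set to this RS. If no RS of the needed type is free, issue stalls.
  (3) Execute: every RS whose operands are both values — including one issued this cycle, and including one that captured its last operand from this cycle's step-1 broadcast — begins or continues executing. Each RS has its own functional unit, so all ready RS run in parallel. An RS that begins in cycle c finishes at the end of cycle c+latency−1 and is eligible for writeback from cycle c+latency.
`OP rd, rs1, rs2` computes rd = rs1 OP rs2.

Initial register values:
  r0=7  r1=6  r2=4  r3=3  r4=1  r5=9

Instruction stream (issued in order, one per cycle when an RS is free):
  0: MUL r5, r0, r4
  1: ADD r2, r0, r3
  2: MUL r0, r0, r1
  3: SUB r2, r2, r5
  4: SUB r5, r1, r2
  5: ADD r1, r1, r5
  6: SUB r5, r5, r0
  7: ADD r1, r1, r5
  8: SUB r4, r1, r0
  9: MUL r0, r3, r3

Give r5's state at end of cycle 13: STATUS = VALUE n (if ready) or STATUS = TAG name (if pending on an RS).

STATUS = TAG Add2

  c1: issue MUL r5<-Mul1  regs: r0:7,r1:6,r2:4,r3:3,r4:1,r5:Mul1
  c2: issue ADD r2<-Add1  regs: r0:7,r1:6,r2:Add1,r3:3,r4:1,r5:Mul1
  c3: issue MUL r0<-Mul2  regs: r0:Mul2,r1:6,r2:Add1,r3:3,r4:1,r5:Mul1
  c4: issue SUB r2<-Add2  regs: r0:Mul2,r1:6,r2:Add2,r3:3,r4:1,r5:Mul1
  c5: CDB Add1=10; issue SUB r5<-Add1  regs: r0:Mul2,r1:6,r2:Add2,r3:3,r4:1,r5:Add1
  c6: CDB Mul1=7; issue ADD r1<-Add3  regs: r0:Mul2,r1:Add3,r2:Add2,r3:3,r4:1,r5:Add1
  c7: stall  regs: r0:Mul2,r1:Add3,r2:Add2,r3:3,r4:1,r5:Add1
  c8: CDB Mul2=42; stall  regs: r0:42,r1:Add3,r2:Add2,r3:3,r4:1,r5:Add1
  c9: CDB Add2=3; issue SUB r5<-Add2  regs: r0:42,r1:Add3,r2:3,r3:3,r4:1,r5:Add2
  c10: stall  regs: r0:42,r1:Add3,r2:3,r3:3,r4:1,r5:Add2
  c11: stall  regs: r0:42,r1:Add3,r2:3,r3:3,r4:1,r5:Add2
  c12: CDB Add1=3; issue ADD r1<-Add1  regs: r0:42,r1:Add1,r2:3,r3:3,r4:1,r5:Add2
  c13: stall  regs: r0:42,r1:Add1,r2:3,r3:3,r4:1,r5:Add2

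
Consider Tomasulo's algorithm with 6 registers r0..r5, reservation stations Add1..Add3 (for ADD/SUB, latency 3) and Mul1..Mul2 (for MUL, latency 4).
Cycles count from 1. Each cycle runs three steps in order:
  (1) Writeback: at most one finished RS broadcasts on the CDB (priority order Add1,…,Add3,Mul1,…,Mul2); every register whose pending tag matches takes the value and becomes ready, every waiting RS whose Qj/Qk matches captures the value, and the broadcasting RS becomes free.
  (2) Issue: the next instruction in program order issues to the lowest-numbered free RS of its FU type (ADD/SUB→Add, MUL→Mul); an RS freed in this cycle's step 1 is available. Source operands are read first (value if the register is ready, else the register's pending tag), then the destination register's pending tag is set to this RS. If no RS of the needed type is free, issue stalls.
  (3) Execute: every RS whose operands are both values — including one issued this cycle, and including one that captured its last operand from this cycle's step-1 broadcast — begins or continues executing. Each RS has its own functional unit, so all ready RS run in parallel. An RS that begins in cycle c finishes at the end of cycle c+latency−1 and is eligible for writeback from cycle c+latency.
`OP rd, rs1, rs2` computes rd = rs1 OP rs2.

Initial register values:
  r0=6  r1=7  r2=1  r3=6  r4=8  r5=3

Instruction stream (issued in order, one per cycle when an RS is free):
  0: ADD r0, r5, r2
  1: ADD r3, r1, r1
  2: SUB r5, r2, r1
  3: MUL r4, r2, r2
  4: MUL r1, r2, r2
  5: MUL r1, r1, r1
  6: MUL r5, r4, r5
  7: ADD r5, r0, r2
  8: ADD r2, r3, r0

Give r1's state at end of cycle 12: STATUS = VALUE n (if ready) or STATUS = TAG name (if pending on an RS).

STATUS = TAG Mul1

cycle 1: issue ADD r0<-Add1 // r0:Add1,r1:7,r2:1,r3:6,r4:8,r5:3
cycle 2: issue ADD r3<-Add2 // r0:Add1,r1:7,r2:1,r3:Add2,r4:8,r5:3
cycle 3: issue SUB r5<-Add3 // r0:Add1,r1:7,r2:1,r3:Add2,r4:8,r5:Add3
cycle 4: CDB Add1=4; issue MUL r4<-Mul1 // r0:4,r1:7,r2:1,r3:Add2,r4:Mul1,r5:Add3
cycle 5: CDB Add2=14; issue MUL r1<-Mul2 // r0:4,r1:Mul2,r2:1,r3:14,r4:Mul1,r5:Add3
cycle 6: CDB Add3=-6; stall // r0:4,r1:Mul2,r2:1,r3:14,r4:Mul1,r5:-6
cycle 7: stall // r0:4,r1:Mul2,r2:1,r3:14,r4:Mul1,r5:-6
cycle 8: CDB Mul1=1; issue MUL r1<-Mul1 // r0:4,r1:Mul1,r2:1,r3:14,r4:1,r5:-6
cycle 9: CDB Mul2=1; issue MUL r5<-Mul2 // r0:4,r1:Mul1,r2:1,r3:14,r4:1,r5:Mul2
cycle 10: issue ADD r5<-Add1 // r0:4,r1:Mul1,r2:1,r3:14,r4:1,r5:Add1
cycle 11: issue ADD r2<-Add2 // r0:4,r1:Mul1,r2:Add2,r3:14,r4:1,r5:Add1
cycle 12: - // r0:4,r1:Mul1,r2:Add2,r3:14,r4:1,r5:Add1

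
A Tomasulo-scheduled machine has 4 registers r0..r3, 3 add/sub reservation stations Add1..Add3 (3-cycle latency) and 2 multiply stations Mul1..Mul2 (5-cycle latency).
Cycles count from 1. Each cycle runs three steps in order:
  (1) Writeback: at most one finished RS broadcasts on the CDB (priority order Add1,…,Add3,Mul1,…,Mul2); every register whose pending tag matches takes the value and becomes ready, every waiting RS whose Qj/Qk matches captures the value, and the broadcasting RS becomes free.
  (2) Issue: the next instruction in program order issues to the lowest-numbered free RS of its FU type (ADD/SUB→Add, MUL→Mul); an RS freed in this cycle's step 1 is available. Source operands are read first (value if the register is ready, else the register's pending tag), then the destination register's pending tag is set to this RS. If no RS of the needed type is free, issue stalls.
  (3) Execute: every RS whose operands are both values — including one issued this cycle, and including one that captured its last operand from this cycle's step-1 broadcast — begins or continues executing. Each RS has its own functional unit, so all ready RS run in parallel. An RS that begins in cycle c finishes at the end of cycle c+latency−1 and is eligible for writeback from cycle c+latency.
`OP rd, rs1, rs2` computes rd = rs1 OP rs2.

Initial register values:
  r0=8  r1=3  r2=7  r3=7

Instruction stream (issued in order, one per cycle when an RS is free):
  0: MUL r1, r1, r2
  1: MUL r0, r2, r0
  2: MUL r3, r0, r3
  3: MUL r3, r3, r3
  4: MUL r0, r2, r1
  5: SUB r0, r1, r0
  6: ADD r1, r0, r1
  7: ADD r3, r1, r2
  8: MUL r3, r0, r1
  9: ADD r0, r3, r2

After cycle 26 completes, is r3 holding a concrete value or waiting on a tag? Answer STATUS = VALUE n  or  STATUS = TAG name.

STATUS = TAG Mul1

cycle 1: issue MUL r1<-Mul1 // r0:8,r1:Mul1,r2:7,r3:7
cycle 2: issue MUL r0<-Mul2 // r0:Mul2,r1:Mul1,r2:7,r3:7
cycle 3: stall // r0:Mul2,r1:Mul1,r2:7,r3:7
cycle 4: stall // r0:Mul2,r1:Mul1,r2:7,r3:7
cycle 5: stall // r0:Mul2,r1:Mul1,r2:7,r3:7
cycle 6: CDB Mul1=21; issue MUL r3<-Mul1 // r0:Mul2,r1:21,r2:7,r3:Mul1
cycle 7: CDB Mul2=56; issue MUL r3<-Mul2 // r0:56,r1:21,r2:7,r3:Mul2
cycle 8: stall // r0:56,r1:21,r2:7,r3:Mul2
cycle 9: stall // r0:56,r1:21,r2:7,r3:Mul2
cycle 10: stall // r0:56,r1:21,r2:7,r3:Mul2
cycle 11: stall // r0:56,r1:21,r2:7,r3:Mul2
cycle 12: CDB Mul1=392; issue MUL r0<-Mul1 // r0:Mul1,r1:21,r2:7,r3:Mul2
cycle 13: issue SUB r0<-Add1 // r0:Add1,r1:21,r2:7,r3:Mul2
cycle 14: issue ADD r1<-Add2 // r0:Add1,r1:Add2,r2:7,r3:Mul2
cycle 15: issue ADD r3<-Add3 // r0:Add1,r1:Add2,r2:7,r3:Add3
cycle 16: stall // r0:Add1,r1:Add2,r2:7,r3:Add3
cycle 17: CDB Mul1=147; issue MUL r3<-Mul1 // r0:Add1,r1:Add2,r2:7,r3:Mul1
cycle 18: CDB Mul2=153664; stall // r0:Add1,r1:Add2,r2:7,r3:Mul1
cycle 19: stall // r0:Add1,r1:Add2,r2:7,r3:Mul1
cycle 20: CDB Add1=-126; issue ADD r0<-Add1 // r0:Add1,r1:Add2,r2:7,r3:Mul1
cycle 21: - // r0:Add1,r1:Add2,r2:7,r3:Mul1
cycle 22: - // r0:Add1,r1:Add2,r2:7,r3:Mul1
cycle 23: CDB Add2=-105 // r0:Add1,r1:-105,r2:7,r3:Mul1
cycle 24: - // r0:Add1,r1:-105,r2:7,r3:Mul1
cycle 25: - // r0:Add1,r1:-105,r2:7,r3:Mul1
cycle 26: CDB Add3=-98 // r0:Add1,r1:-105,r2:7,r3:Mul1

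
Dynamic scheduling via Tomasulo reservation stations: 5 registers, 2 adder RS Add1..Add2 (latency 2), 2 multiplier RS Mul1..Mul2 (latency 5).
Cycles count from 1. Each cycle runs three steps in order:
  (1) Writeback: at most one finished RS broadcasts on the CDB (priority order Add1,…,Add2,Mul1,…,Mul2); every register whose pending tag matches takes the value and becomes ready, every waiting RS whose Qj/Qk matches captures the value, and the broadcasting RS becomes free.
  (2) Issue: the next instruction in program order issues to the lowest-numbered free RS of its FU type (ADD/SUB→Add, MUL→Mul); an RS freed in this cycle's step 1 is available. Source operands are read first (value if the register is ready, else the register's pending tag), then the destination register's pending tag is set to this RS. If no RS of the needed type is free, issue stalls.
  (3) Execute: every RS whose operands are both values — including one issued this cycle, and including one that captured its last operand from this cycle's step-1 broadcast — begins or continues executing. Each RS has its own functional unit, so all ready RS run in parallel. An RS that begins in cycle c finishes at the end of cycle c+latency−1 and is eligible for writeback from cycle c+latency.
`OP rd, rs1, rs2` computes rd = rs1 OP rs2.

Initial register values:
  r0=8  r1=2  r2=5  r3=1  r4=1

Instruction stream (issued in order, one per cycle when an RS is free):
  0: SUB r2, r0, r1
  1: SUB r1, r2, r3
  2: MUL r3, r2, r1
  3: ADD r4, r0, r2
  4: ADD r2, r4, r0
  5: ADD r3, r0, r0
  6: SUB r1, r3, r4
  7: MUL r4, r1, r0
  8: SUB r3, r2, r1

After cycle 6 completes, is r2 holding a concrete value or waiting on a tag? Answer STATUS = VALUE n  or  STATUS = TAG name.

cycle 1: issue SUB r2<-Add1 // r0:8,r1:2,r2:Add1,r3:1,r4:1
cycle 2: issue SUB r1<-Add2 // r0:8,r1:Add2,r2:Add1,r3:1,r4:1
cycle 3: CDB Add1=6; issue MUL r3<-Mul1 // r0:8,r1:Add2,r2:6,r3:Mul1,r4:1
cycle 4: issue ADD r4<-Add1 // r0:8,r1:Add2,r2:6,r3:Mul1,r4:Add1
cycle 5: CDB Add2=5; issue ADD r2<-Add2 // r0:8,r1:5,r2:Add2,r3:Mul1,r4:Add1
cycle 6: CDB Add1=14; issue ADD r3<-Add1 // r0:8,r1:5,r2:Add2,r3:Add1,r4:14

STATUS = TAG Add2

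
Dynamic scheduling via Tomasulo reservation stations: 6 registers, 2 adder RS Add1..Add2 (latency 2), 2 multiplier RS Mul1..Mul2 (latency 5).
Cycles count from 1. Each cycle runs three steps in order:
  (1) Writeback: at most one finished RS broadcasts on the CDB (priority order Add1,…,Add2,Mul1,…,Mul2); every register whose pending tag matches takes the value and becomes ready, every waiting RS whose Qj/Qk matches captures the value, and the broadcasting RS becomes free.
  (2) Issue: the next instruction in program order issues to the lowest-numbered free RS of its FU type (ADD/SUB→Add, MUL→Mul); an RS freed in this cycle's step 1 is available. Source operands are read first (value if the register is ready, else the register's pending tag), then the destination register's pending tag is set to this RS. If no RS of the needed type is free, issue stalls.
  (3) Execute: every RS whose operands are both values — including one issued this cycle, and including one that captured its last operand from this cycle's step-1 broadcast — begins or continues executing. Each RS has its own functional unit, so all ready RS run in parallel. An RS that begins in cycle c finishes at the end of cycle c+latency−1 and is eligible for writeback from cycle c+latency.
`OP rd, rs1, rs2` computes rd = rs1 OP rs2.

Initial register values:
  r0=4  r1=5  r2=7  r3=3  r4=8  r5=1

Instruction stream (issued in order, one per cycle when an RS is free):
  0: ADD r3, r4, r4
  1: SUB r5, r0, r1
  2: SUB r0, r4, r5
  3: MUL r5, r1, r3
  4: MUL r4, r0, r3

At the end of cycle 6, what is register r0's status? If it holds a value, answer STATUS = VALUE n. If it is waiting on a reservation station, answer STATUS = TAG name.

cycle 1: issue ADD r3<-Add1 // r0:4,r1:5,r2:7,r3:Add1,r4:8,r5:1
cycle 2: issue SUB r5<-Add2 // r0:4,r1:5,r2:7,r3:Add1,r4:8,r5:Add2
cycle 3: CDB Add1=16; issue SUB r0<-Add1 // r0:Add1,r1:5,r2:7,r3:16,r4:8,r5:Add2
cycle 4: CDB Add2=-1; issue MUL r5<-Mul1 // r0:Add1,r1:5,r2:7,r3:16,r4:8,r5:Mul1
cycle 5: issue MUL r4<-Mul2 // r0:Add1,r1:5,r2:7,r3:16,r4:Mul2,r5:Mul1
cycle 6: CDB Add1=9 // r0:9,r1:5,r2:7,r3:16,r4:Mul2,r5:Mul1

STATUS = VALUE 9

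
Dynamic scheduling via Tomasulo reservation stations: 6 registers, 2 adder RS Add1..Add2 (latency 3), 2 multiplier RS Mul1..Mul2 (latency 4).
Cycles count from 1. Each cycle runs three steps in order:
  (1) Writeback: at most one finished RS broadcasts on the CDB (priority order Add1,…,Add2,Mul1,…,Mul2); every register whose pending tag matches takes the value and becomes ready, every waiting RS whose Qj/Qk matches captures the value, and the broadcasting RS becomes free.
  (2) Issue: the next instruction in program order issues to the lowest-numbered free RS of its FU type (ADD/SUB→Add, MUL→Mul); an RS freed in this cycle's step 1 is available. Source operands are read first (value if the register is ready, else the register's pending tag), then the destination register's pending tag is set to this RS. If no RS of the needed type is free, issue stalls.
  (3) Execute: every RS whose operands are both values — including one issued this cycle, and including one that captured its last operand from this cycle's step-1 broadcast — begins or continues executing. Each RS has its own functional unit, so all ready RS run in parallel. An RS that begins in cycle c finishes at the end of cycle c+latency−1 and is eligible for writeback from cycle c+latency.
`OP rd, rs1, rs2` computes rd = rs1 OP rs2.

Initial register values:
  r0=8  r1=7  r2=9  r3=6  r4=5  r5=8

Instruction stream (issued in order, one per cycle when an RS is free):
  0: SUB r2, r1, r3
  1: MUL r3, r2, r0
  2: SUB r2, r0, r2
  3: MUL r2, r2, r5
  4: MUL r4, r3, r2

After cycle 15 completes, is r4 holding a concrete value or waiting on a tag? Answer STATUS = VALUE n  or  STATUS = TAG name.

cycle 1: issue SUB r2<-Add1 // r0:8,r1:7,r2:Add1,r3:6,r4:5,r5:8
cycle 2: issue MUL r3<-Mul1 // r0:8,r1:7,r2:Add1,r3:Mul1,r4:5,r5:8
cycle 3: issue SUB r2<-Add2 // r0:8,r1:7,r2:Add2,r3:Mul1,r4:5,r5:8
cycle 4: CDB Add1=1; issue MUL r2<-Mul2 // r0:8,r1:7,r2:Mul2,r3:Mul1,r4:5,r5:8
cycle 5: stall // r0:8,r1:7,r2:Mul2,r3:Mul1,r4:5,r5:8
cycle 6: stall // r0:8,r1:7,r2:Mul2,r3:Mul1,r4:5,r5:8
cycle 7: CDB Add2=7; stall // r0:8,r1:7,r2:Mul2,r3:Mul1,r4:5,r5:8
cycle 8: CDB Mul1=8; issue MUL r4<-Mul1 // r0:8,r1:7,r2:Mul2,r3:8,r4:Mul1,r5:8
cycle 9: - // r0:8,r1:7,r2:Mul2,r3:8,r4:Mul1,r5:8
cycle 10: - // r0:8,r1:7,r2:Mul2,r3:8,r4:Mul1,r5:8
cycle 11: CDB Mul2=56 // r0:8,r1:7,r2:56,r3:8,r4:Mul1,r5:8
cycle 12: - // r0:8,r1:7,r2:56,r3:8,r4:Mul1,r5:8
cycle 13: - // r0:8,r1:7,r2:56,r3:8,r4:Mul1,r5:8
cycle 14: - // r0:8,r1:7,r2:56,r3:8,r4:Mul1,r5:8
cycle 15: CDB Mul1=448 // r0:8,r1:7,r2:56,r3:8,r4:448,r5:8

STATUS = VALUE 448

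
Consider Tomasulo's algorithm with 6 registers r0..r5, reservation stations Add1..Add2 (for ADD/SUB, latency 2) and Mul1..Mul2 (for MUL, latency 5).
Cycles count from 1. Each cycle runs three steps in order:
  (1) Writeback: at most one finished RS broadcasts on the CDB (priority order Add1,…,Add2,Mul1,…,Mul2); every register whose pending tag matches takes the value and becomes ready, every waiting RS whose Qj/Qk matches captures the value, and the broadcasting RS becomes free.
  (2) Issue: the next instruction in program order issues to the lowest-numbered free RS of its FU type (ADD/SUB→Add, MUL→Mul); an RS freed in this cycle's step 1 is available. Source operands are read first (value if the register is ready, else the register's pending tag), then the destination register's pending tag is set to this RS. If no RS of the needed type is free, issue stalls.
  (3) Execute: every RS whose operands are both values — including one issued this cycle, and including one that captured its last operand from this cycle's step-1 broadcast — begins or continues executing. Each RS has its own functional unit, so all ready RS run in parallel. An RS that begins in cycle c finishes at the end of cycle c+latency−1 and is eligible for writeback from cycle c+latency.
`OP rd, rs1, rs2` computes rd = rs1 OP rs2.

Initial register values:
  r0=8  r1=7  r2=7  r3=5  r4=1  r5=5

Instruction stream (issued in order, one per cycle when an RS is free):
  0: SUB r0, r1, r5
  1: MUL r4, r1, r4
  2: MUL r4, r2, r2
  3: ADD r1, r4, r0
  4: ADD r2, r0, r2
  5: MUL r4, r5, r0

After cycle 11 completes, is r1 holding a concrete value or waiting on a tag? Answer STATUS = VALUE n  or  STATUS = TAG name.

cycle 1: issue SUB r0<-Add1 // r0:Add1,r1:7,r2:7,r3:5,r4:1,r5:5
cycle 2: issue MUL r4<-Mul1 // r0:Add1,r1:7,r2:7,r3:5,r4:Mul1,r5:5
cycle 3: CDB Add1=2; issue MUL r4<-Mul2 // r0:2,r1:7,r2:7,r3:5,r4:Mul2,r5:5
cycle 4: issue ADD r1<-Add1 // r0:2,r1:Add1,r2:7,r3:5,r4:Mul2,r5:5
cycle 5: issue ADD r2<-Add2 // r0:2,r1:Add1,r2:Add2,r3:5,r4:Mul2,r5:5
cycle 6: stall // r0:2,r1:Add1,r2:Add2,r3:5,r4:Mul2,r5:5
cycle 7: CDB Add2=9; stall // r0:2,r1:Add1,r2:9,r3:5,r4:Mul2,r5:5
cycle 8: CDB Mul1=7; issue MUL r4<-Mul1 // r0:2,r1:Add1,r2:9,r3:5,r4:Mul1,r5:5
cycle 9: CDB Mul2=49 // r0:2,r1:Add1,r2:9,r3:5,r4:Mul1,r5:5
cycle 10: - // r0:2,r1:Add1,r2:9,r3:5,r4:Mul1,r5:5
cycle 11: CDB Add1=51 // r0:2,r1:51,r2:9,r3:5,r4:Mul1,r5:5

STATUS = VALUE 51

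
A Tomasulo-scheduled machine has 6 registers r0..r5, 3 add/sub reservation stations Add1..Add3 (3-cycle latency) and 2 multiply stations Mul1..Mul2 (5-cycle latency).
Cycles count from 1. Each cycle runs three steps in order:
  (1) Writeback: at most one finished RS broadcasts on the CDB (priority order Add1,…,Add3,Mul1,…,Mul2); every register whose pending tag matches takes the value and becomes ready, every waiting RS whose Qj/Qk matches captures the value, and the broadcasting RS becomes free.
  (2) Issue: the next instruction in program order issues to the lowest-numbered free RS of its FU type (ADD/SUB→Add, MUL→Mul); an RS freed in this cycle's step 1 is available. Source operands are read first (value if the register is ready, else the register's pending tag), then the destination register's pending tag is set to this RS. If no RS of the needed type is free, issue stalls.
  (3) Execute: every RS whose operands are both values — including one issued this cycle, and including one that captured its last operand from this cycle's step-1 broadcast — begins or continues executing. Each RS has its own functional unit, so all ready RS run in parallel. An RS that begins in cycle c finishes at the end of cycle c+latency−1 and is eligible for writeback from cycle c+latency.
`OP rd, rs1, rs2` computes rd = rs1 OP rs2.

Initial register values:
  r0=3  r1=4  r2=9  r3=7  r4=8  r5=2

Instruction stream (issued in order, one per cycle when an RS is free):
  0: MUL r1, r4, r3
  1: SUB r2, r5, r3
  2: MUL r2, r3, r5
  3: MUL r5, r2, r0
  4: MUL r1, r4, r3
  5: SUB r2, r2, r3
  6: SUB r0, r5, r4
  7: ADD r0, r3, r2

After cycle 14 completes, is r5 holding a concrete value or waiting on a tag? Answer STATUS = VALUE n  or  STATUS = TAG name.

c1: issue MUL r1<-Mul1 | r0:3,r1:Mul1,r2:9,r3:7,r4:8,r5:2
c2: issue SUB r2<-Add1 | r0:3,r1:Mul1,r2:Add1,r3:7,r4:8,r5:2
c3: issue MUL r2<-Mul2 | r0:3,r1:Mul1,r2:Mul2,r3:7,r4:8,r5:2
c4: stall | r0:3,r1:Mul1,r2:Mul2,r3:7,r4:8,r5:2
c5: CDB Add1=-5; stall | r0:3,r1:Mul1,r2:Mul2,r3:7,r4:8,r5:2
c6: CDB Mul1=56; issue MUL r5<-Mul1 | r0:3,r1:56,r2:Mul2,r3:7,r4:8,r5:Mul1
c7: stall | r0:3,r1:56,r2:Mul2,r3:7,r4:8,r5:Mul1
c8: CDB Mul2=14; issue MUL r1<-Mul2 | r0:3,r1:Mul2,r2:14,r3:7,r4:8,r5:Mul1
c9: issue SUB r2<-Add1 | r0:3,r1:Mul2,r2:Add1,r3:7,r4:8,r5:Mul1
c10: issue SUB r0<-Add2 | r0:Add2,r1:Mul2,r2:Add1,r3:7,r4:8,r5:Mul1
c11: issue ADD r0<-Add3 | r0:Add3,r1:Mul2,r2:Add1,r3:7,r4:8,r5:Mul1
c12: CDB Add1=7 | r0:Add3,r1:Mul2,r2:7,r3:7,r4:8,r5:Mul1
c13: CDB Mul1=42 | r0:Add3,r1:Mul2,r2:7,r3:7,r4:8,r5:42
c14: CDB Mul2=56 | r0:Add3,r1:56,r2:7,r3:7,r4:8,r5:42

STATUS = VALUE 42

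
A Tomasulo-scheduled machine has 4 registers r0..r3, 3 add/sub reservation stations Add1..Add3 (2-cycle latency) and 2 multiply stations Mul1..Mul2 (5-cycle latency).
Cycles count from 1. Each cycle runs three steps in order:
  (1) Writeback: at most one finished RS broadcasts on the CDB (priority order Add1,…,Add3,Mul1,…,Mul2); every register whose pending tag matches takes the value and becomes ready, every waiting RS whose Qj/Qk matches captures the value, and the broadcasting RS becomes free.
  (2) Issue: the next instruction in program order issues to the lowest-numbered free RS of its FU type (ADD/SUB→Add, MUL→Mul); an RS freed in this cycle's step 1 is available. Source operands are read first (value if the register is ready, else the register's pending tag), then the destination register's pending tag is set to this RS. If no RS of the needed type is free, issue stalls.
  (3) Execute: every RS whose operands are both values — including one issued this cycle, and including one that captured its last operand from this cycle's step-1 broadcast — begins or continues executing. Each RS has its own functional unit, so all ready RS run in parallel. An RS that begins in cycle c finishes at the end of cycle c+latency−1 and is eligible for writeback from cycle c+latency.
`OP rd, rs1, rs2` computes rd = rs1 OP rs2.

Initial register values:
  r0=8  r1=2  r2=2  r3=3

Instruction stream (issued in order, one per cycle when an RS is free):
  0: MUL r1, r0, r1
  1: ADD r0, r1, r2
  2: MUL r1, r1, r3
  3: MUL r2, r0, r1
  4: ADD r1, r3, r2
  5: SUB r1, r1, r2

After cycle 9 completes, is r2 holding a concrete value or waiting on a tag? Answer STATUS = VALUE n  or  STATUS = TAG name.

cycle 1: issue MUL r1<-Mul1 // r0:8,r1:Mul1,r2:2,r3:3
cycle 2: issue ADD r0<-Add1 // r0:Add1,r1:Mul1,r2:2,r3:3
cycle 3: issue MUL r1<-Mul2 // r0:Add1,r1:Mul2,r2:2,r3:3
cycle 4: stall // r0:Add1,r1:Mul2,r2:2,r3:3
cycle 5: stall // r0:Add1,r1:Mul2,r2:2,r3:3
cycle 6: CDB Mul1=16; issue MUL r2<-Mul1 // r0:Add1,r1:Mul2,r2:Mul1,r3:3
cycle 7: issue ADD r1<-Add2 // r0:Add1,r1:Add2,r2:Mul1,r3:3
cycle 8: CDB Add1=18; issue SUB r1<-Add1 // r0:18,r1:Add1,r2:Mul1,r3:3
cycle 9: - // r0:18,r1:Add1,r2:Mul1,r3:3

STATUS = TAG Mul1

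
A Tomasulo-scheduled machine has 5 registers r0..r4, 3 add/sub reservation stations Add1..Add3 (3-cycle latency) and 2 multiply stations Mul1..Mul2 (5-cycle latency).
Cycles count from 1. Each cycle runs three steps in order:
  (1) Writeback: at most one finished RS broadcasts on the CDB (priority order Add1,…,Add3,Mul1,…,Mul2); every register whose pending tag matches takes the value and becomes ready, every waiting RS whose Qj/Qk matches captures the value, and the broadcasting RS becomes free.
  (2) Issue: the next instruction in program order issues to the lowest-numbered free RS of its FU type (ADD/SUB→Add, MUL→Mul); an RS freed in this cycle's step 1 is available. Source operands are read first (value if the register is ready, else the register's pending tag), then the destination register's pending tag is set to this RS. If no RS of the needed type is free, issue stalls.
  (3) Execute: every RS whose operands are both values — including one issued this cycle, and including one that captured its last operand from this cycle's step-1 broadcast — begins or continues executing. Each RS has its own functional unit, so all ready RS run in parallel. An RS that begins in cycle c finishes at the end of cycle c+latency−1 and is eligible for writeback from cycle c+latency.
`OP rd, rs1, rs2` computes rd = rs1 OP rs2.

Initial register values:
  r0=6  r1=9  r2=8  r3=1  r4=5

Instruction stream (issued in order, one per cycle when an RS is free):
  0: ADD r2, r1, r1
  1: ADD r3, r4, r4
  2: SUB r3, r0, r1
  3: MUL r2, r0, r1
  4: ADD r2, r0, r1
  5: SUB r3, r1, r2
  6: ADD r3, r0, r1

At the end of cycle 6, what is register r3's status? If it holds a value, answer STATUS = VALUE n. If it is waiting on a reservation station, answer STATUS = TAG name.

STATUS = TAG Add2

cycle 1: issue ADD r2<-Add1 // r0:6,r1:9,r2:Add1,r3:1,r4:5
cycle 2: issue ADD r3<-Add2 // r0:6,r1:9,r2:Add1,r3:Add2,r4:5
cycle 3: issue SUB r3<-Add3 // r0:6,r1:9,r2:Add1,r3:Add3,r4:5
cycle 4: CDB Add1=18; issue MUL r2<-Mul1 // r0:6,r1:9,r2:Mul1,r3:Add3,r4:5
cycle 5: CDB Add2=10; issue ADD r2<-Add1 // r0:6,r1:9,r2:Add1,r3:Add3,r4:5
cycle 6: CDB Add3=-3; issue SUB r3<-Add2 // r0:6,r1:9,r2:Add1,r3:Add2,r4:5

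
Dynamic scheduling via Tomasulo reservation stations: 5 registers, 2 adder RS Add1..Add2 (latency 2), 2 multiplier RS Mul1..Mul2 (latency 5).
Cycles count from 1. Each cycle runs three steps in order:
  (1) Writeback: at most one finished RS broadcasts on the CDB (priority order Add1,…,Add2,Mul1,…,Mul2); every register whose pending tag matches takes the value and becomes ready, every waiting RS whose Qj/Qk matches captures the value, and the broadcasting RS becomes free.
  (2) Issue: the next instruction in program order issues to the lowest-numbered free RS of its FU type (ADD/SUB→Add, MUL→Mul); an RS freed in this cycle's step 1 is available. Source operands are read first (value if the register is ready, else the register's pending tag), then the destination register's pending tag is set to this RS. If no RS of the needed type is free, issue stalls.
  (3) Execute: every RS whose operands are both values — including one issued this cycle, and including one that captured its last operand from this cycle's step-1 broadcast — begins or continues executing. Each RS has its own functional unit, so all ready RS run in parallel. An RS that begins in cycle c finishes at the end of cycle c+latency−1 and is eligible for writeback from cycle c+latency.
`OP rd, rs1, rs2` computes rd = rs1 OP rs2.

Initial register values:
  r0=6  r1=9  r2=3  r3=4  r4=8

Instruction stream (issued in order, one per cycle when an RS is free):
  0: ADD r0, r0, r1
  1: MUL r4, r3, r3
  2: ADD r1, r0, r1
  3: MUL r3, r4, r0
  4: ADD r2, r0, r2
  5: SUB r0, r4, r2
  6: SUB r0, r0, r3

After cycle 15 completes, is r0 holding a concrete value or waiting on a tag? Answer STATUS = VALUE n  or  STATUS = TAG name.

STATUS = VALUE -242

c1: issue ADD r0<-Add1 | r0:Add1,r1:9,r2:3,r3:4,r4:8
c2: issue MUL r4<-Mul1 | r0:Add1,r1:9,r2:3,r3:4,r4:Mul1
c3: CDB Add1=15; issue ADD r1<-Add1 | r0:15,r1:Add1,r2:3,r3:4,r4:Mul1
c4: issue MUL r3<-Mul2 | r0:15,r1:Add1,r2:3,r3:Mul2,r4:Mul1
c5: CDB Add1=24; issue ADD r2<-Add1 | r0:15,r1:24,r2:Add1,r3:Mul2,r4:Mul1
c6: issue SUB r0<-Add2 | r0:Add2,r1:24,r2:Add1,r3:Mul2,r4:Mul1
c7: CDB Add1=18; issue SUB r0<-Add1 | r0:Add1,r1:24,r2:18,r3:Mul2,r4:Mul1
c8: CDB Mul1=16 | r0:Add1,r1:24,r2:18,r3:Mul2,r4:16
c9: - | r0:Add1,r1:24,r2:18,r3:Mul2,r4:16
c10: CDB Add2=-2 | r0:Add1,r1:24,r2:18,r3:Mul2,r4:16
c11: - | r0:Add1,r1:24,r2:18,r3:Mul2,r4:16
c12: - | r0:Add1,r1:24,r2:18,r3:Mul2,r4:16
c13: CDB Mul2=240 | r0:Add1,r1:24,r2:18,r3:240,r4:16
c14: - | r0:Add1,r1:24,r2:18,r3:240,r4:16
c15: CDB Add1=-242 | r0:-242,r1:24,r2:18,r3:240,r4:16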